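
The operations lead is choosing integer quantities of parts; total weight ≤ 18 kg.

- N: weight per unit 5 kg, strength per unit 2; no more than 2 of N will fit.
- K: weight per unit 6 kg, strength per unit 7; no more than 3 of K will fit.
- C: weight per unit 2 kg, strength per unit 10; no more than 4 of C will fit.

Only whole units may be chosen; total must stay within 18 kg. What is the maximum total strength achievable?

47

C has the best ratio (10/2); taking only C gives at most 4×10 = 40 (stopped by the supply cap of 4).
Mixing does better — 1×K and 4×C: weight 14 ≤ 18, strength 1·7 + 4·10 = 47.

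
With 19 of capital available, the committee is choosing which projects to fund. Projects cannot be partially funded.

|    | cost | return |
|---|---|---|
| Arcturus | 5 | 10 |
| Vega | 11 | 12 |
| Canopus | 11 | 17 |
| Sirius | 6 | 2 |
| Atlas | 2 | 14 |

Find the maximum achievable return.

Allowing fractional choices, the relaxed optimum would be about 42.1, but projects are indivisible.
Arcturus + Vega + Atlas: cost 5 + 11 + 2 = 18 ≤ 19, return 10 + 12 + 14 = 36.
Arcturus + Canopus + Atlas: cost 5 + 11 + 2 = 18 ≤ 19, return 10 + 17 + 14 = 41.
Canopus + Sirius + Atlas: cost 11 + 6 + 2 = 19 ≤ 19, return 17 + 2 + 14 = 33.
Best is Arcturus, Canopus, and Atlas with total return 41.

41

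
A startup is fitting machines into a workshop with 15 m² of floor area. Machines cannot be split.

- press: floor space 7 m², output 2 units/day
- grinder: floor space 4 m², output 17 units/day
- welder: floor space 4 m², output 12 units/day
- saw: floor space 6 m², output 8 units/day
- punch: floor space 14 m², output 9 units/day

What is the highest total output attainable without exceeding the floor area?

37

Treat it as a binary knapsack problem.
grinder + welder: floor space 4 + 4 = 8 ≤ 15, output 17 + 12 = 29.
press + grinder + welder: floor space 7 + 4 + 4 = 15 ≤ 15, output 2 + 17 + 12 = 31.
grinder + welder + saw: floor space 4 + 4 + 6 = 14 ≤ 15, output 17 + 12 + 8 = 37.
Best is grinder, welder, and saw with total output 37.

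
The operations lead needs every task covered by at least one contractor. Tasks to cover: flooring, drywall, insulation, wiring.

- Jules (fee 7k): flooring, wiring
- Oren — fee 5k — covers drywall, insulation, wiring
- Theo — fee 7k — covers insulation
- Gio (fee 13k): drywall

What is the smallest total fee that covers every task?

12

Choose Jules and Oren: together they cover flooring, drywall, insulation, wiring — every task.
Total fee: 7 + 5 = 12.
No cover costs less than 12.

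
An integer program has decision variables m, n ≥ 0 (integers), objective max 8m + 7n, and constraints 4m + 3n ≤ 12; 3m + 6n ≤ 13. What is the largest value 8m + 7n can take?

24

The continuous relaxation peaks at (2.2, 1.07) with value 25.07; rounding to a feasible lattice point costs some objective.
(m,n)=(3,0): 4·3+3·0=12≤12, 3·3+6·0=9≤13, objective 24.
(m,n)=(2,1): 4·2+3·1=11≤12, 3·2+6·1=12≤13, objective 23.
(m,n)=(2,0): 4·2+3·0=8≤12, 3·2+6·0=6≤13, objective 16.
(m,n)=(1,1): 4·1+3·1=7≤12, 3·1+6·1=9≤13, objective 15.
No feasible integer point exceeds 24.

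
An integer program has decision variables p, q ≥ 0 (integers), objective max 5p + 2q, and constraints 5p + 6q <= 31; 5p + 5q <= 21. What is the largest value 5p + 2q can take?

20

Relaxing integrality, the LP optimum is 21.00 at (p,q) = (4.2, 0), which is not an integer point.
(p,q)=(4,0): 5·4+6·0=20≤31, 5·4+5·0=20≤21, objective 20.
(p,q)=(3,1): 5·3+6·1=21≤31, 5·3+5·1=20≤21, objective 17.
(p,q)=(3,0): 5·3+6·0=15≤31, 5·3+5·0=15≤21, objective 15.
No feasible integer point exceeds 20.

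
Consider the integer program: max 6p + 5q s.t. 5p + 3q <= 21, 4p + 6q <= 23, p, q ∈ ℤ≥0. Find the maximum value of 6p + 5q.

(p,q)=(4,0) is feasible, giving 24.
(p,q)=(3,1) is feasible, giving 23.
(p,q)=(2,2) is feasible, giving 22.
Maximum is 24 at (p,q)=(4,0).

24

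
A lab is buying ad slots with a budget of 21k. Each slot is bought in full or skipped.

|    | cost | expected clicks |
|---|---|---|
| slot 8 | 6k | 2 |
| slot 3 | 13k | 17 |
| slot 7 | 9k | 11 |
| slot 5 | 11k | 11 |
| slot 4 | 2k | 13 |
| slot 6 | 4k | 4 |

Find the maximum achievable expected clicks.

slot 3 + slot 4: cost 13 + 2 = 15 ≤ 21, expected clicks 17 + 13 = 30.
slot 3 + slot 4 + slot 6: cost 13 + 2 + 4 = 19 ≤ 21, expected clicks 17 + 13 + 4 = 34.
slot 8 + slot 3 + slot 4: cost 6 + 13 + 2 = 21 ≤ 21, expected clicks 2 + 17 + 13 = 32.
Best is slot 3, slot 4, and slot 6 with total expected clicks 34.

34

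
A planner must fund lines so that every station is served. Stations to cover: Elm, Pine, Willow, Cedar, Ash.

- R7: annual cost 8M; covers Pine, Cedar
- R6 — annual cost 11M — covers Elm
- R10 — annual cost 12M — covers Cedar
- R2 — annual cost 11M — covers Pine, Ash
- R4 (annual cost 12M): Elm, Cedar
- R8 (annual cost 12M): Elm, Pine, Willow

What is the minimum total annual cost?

31

This is a weighted set-cover instance.
Choose R7, R2, and R8: together they cover Elm, Pine, Willow, Cedar, Ash — every station.
Total annual cost: 8 + 11 + 12 = 31.
No cover costs less than 31.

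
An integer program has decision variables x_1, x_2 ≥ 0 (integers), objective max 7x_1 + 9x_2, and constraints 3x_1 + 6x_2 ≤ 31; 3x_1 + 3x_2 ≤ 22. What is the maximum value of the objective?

The continuous relaxation peaks at (4.33, 3) with value 57.33; rounding to a feasible lattice point costs some objective.
(x_1,x_2)=(4,3): 3·4+6·3=30≤31, 3·4+3·3=21≤22, objective 55.
(x_1,x_2)=(5,2): 3·5+6·2=27≤31, 3·5+3·2=21≤22, objective 53.
(x_1,x_2)=(3,3): 3·3+6·3=27≤31, 3·3+3·3=18≤22, objective 48.
Maximum is 55 at (x_1,x_2)=(4,3).

55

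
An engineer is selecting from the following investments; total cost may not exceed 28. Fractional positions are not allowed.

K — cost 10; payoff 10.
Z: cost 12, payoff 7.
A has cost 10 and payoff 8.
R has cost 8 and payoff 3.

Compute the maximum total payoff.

21

This is an integer program with binary decision variables.
Allowing fractional choices, the relaxed optimum would be about 22.7, but investments are indivisible.
K + A: cost 10 + 10 = 20 ≤ 28, payoff 10 + 8 = 18.
K + Z: cost 10 + 12 = 22 ≤ 28, payoff 10 + 7 = 17.
K + A + R: cost 10 + 10 + 8 = 28 ≤ 28, payoff 10 + 8 + 3 = 21.
Best is K, A, and R with total payoff 21.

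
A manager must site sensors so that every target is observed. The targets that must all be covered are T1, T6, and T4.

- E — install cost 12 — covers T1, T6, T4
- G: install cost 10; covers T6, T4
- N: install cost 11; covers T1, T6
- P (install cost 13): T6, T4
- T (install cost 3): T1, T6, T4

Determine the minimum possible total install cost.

3

T alone covers T1, T6, T4 — every target.
Total install cost: 3.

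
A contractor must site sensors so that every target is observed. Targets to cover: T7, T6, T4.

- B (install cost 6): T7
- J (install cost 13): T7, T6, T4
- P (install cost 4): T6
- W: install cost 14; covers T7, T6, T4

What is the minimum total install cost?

13

The greedy cost-per-new-target heuristic would pick P, B, and J for 23, but a cheaper cover exists.
J alone covers T7, T6, T4 — every target.
Total install cost: 13.
No cover costs less than 13.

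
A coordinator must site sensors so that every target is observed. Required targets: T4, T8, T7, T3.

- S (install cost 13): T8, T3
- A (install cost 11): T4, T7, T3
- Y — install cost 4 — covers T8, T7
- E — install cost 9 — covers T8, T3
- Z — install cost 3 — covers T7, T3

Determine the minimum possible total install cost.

The greedy cost-per-new-target heuristic would pick Z, Y, and A for 18, but a cheaper cover exists.
Choose A and Y: together they cover T4, T8, T7, T3 — every target.
Total install cost: 11 + 4 = 15.
No cover costs less than 15.

15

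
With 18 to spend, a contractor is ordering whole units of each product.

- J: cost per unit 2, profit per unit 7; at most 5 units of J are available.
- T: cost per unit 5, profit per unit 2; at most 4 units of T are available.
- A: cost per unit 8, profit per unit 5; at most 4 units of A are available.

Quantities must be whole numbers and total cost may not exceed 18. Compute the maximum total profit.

Take 5×J and 1×A: cost 18 ≤ 18, profit 5·7 + 1·5 = 40.
J has the best ratio (7/2) and is taken to its limit of 5; remaining capacity is filled optimally with the others.

40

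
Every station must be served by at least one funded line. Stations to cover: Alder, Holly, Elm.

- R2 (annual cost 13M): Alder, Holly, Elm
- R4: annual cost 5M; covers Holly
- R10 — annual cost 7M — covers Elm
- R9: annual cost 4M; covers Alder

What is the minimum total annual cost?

13

The greedy cost-per-new-station heuristic would pick R9, R4, and R10 for 16, but a cheaper cover exists.
R2 alone covers Alder, Holly, Elm — every station.
Total annual cost: 13.
No cover costs less than 13.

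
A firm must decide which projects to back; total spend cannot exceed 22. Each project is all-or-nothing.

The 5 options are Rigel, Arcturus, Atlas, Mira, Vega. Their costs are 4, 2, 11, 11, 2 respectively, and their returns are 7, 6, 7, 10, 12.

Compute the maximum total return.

35

Allowing fractional choices, the relaxed optimum would be about 36.9, but projects are indivisible.
Rigel + Arcturus + Mira + Vega: cost 4 + 2 + 11 + 2 = 19 ≤ 22, return 7 + 6 + 10 + 12 = 35.
Rigel + Arcturus + Atlas + Vega: cost 4 + 2 + 11 + 2 = 19 ≤ 22, return 7 + 6 + 7 + 12 = 32.
Rigel + Mira + Vega: cost 4 + 11 + 2 = 17 ≤ 22, return 7 + 10 + 12 = 29.
Best is Rigel, Arcturus, Mira, and Vega with total return 35.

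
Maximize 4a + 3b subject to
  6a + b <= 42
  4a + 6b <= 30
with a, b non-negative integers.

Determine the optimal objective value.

(a,b)=(7,0): 6·7+1·0=42≤42, 4·7+6·0=28≤30, objective 28.
(a,b)=(6,1): 6·6+1·1=37≤42, 4·6+6·1=30≤30, objective 27.
(a,b)=(6,0): 6·6+1·0=36≤42, 4·6+6·0=24≤30, objective 24.
The best lattice point is (7,0), giving 28.

28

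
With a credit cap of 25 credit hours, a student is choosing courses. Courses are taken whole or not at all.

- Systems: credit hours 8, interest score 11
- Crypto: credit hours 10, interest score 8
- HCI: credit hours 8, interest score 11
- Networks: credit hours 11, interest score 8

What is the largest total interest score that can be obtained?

22

Systems + Crypto: credit hours 8 + 10 = 18 ≤ 25, interest score 11 + 8 = 19.
Systems + HCI: credit hours 8 + 8 = 16 ≤ 25, interest score 11 + 11 = 22.
Best is Systems and HCI with total interest score 22.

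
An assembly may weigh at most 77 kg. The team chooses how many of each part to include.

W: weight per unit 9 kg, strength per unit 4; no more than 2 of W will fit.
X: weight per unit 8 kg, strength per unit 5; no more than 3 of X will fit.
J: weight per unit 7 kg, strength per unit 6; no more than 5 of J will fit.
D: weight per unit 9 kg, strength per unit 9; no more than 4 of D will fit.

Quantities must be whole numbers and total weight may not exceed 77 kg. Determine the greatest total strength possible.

66

D has the best ratio (9/9); taking only D gives at most 4×9 = 36 (stopped by the supply cap of 4).
Mixing does better — 5×J and 4×D: weight 71 ≤ 77, strength 5·6 + 4·9 = 66.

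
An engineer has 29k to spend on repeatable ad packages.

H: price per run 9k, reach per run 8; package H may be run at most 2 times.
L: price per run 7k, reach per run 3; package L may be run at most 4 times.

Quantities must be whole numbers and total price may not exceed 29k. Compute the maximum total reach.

19

Take 2×H and 1×L: price 25 ≤ 29, reach 2·8 + 1·3 = 19.
H has the best ratio (8/9) and is taken to its limit of 2; remaining capacity is filled optimally with the others.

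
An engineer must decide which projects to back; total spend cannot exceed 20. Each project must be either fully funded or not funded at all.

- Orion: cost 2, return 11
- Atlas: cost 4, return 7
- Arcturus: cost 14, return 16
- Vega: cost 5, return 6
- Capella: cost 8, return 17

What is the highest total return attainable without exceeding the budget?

41

Allowing fractional choices, the relaxed optimum would be about 42.1, but projects are indivisible.
Orion + Atlas + Capella: cost 2 + 4 + 8 = 14 ≤ 20, return 11 + 7 + 17 = 35.
Orion + Atlas + Vega + Capella: cost 2 + 4 + 5 + 8 = 19 ≤ 20, return 11 + 7 + 6 + 17 = 41.
Orion + Vega + Capella: cost 2 + 5 + 8 = 15 ≤ 20, return 11 + 6 + 17 = 34.
Best is Orion, Atlas, Vega, and Capella with total return 41.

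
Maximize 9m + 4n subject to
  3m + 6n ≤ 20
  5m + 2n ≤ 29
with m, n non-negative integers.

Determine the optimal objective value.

45

(m,n)=(5,0): 3·5+6·0=15≤20, 5·5+2·0=25≤29, objective 45.
(m,n)=(4,1): 3·4+6·1=18≤20, 5·4+2·1=22≤29, objective 40.
(m,n)=(4,0): 3·4+6·0=12≤20, 5·4+2·0=20≤29, objective 36.
No feasible integer point exceeds 45.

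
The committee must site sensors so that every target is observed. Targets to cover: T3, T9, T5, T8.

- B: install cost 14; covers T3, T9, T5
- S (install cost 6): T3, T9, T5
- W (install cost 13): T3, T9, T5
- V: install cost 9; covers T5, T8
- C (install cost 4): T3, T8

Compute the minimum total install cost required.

10

Choose S and C: together they cover T3, T9, T5, T8 — every target.
Total install cost: 6 + 4 = 10.
No cover costs less than 10.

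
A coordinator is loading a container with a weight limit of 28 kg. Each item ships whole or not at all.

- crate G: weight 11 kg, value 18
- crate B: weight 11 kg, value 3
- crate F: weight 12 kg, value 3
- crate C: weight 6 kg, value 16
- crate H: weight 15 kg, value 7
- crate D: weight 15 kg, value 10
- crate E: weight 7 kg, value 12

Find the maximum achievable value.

46

This is a 0-1 knapsack instance.
Allowing fractional choices, the relaxed optimum would be about 48.7, but items are indivisible.
crate C + crate D + crate E: weight 6 + 15 + 7 = 28 ≤ 28, value 16 + 10 + 12 = 38.
crate G + crate B + crate C: weight 11 + 11 + 6 = 28 ≤ 28, value 18 + 3 + 16 = 37.
crate G + crate C + crate E: weight 11 + 6 + 7 = 24 ≤ 28, value 18 + 16 + 12 = 46.
Best is crate G, crate C, and crate E with total value 46.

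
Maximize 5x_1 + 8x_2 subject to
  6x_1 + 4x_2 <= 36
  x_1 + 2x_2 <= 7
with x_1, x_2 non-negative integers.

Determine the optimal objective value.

The continuous relaxation peaks at (5.5, 0.75) with value 33.50; rounding to a feasible lattice point costs some objective.
(x_1,x_2)=(5,1): 6·5+4·1=34≤36, 1·5+2·1=7≤7, objective 33.
(x_1,x_2)=(6,0): 6·6+4·0=36≤36, 1·6+2·0=6≤7, objective 30.
(x_1,x_2)=(4,1): 6·4+4·1=28≤36, 1·4+2·1=6≤7, objective 28.
The best lattice point is (5,1), giving 33.

33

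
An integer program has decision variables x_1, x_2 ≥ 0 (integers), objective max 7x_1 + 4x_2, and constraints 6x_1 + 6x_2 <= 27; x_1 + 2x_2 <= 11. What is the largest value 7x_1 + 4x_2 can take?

The continuous relaxation peaks at (4.5, 0) with value 31.50; rounding to a feasible lattice point costs some objective.
(x_1,x_2)=(4,0): 6·4+6·0=24≤27, 1·4+2·0=4≤11, objective 28.
(x_1,x_2)=(3,1): 6·3+6·1=24≤27, 1·3+2·1=5≤11, objective 25.
(x_1,x_2)=(3,0): 6·3+6·0=18≤27, 1·3+2·0=3≤11, objective 21.
Maximum is 28 at (x_1,x_2)=(4,0).

28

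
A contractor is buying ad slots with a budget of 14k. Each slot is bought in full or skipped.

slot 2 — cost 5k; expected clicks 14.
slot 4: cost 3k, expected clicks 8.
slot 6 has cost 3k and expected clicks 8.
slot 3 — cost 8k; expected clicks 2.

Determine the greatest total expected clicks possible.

Allowing fractional choices, the relaxed optimum would be about 30.8, but ad slots are indivisible.
slot 2 + slot 4 + slot 6: cost 5 + 3 + 3 = 11 ≤ 14, expected clicks 14 + 8 + 8 = 30.
slot 2 + slot 4: cost 5 + 3 = 8 ≤ 14, expected clicks 14 + 8 = 22.
Best is slot 2, slot 4, and slot 6 with total expected clicks 30.

30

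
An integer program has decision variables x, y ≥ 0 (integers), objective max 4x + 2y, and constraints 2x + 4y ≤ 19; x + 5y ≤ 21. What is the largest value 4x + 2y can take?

Relaxing integrality, the LP optimum is 38.00 at (x,y) = (9.5, 0), which is not an integer point.
(x,y)=(9,0): 2·9+4·0=18≤19, 1·9+5·0=9≤21, objective 36.
(x,y)=(8,0): 2·8+4·0=16≤19, 1·8+5·0=8≤21, objective 32.
The best lattice point is (9,0), giving 36.

36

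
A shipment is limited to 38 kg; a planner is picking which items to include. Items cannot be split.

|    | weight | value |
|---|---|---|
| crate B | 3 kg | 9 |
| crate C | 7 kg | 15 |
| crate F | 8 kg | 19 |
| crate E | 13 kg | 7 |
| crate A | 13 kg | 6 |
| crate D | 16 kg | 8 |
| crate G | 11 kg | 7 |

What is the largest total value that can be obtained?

51

Allowing fractional choices, the relaxed optimum would be about 54.8, but items are indivisible.
crate B + crate C + crate F + crate D: weight 3 + 7 + 8 + 16 = 34 ≤ 38, value 9 + 15 + 19 + 8 = 51.
crate B + crate C + crate F + crate G: weight 3 + 7 + 8 + 11 = 29 ≤ 38, value 9 + 15 + 19 + 7 = 50.
Best is crate B, crate C, crate F, and crate D with total value 51.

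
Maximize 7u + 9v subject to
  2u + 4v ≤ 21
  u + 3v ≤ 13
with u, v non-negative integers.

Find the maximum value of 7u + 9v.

Relaxing integrality, the LP optimum is 73.50 at (u,v) = (10.5, 0), which is not an integer point.
(u,v)=(10,0): 2·10+4·0=20≤21, 1·10+3·0=10≤13, objective 70.
(u,v)=(9,0): 2·9+4·0=18≤21, 1·9+3·0=9≤13, objective 63.
No feasible integer point exceeds 70.

70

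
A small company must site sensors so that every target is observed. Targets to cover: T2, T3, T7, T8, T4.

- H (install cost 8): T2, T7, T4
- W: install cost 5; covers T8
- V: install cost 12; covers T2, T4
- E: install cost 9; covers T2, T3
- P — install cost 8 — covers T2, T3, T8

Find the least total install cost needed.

Choose H and P: together they cover T2, T3, T7, T8, T4 — every target.
Total install cost: 8 + 8 = 16.
No cover costs less than 16.

16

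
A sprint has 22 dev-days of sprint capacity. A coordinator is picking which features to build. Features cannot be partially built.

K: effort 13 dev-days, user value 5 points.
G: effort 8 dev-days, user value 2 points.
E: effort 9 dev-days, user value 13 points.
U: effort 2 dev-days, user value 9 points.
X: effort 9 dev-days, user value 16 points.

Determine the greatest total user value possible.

This is an integer program with binary decision variables.
Allowing fractional choices, the relaxed optimum would be about 38.8, but features are indivisible.
E + U + X: effort 9 + 2 + 9 = 20 ≤ 22, user value 13 + 9 + 16 = 38.
G + U + X: effort 8 + 2 + 9 = 19 ≤ 22, user value 2 + 9 + 16 = 27.
E + X: effort 9 + 9 = 18 ≤ 22, user value 13 + 16 = 29.
Best is E, U, and X with total user value 38.

38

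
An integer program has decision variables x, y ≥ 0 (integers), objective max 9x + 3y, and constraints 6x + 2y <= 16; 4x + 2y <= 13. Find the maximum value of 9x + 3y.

24

(x,y)=(2,2): 6·2+2·2=16≤16, 4·2+2·2=12≤13, objective 24.
(x,y)=(2,1): 6·2+2·1=14≤16, 4·2+2·1=10≤13, objective 21.
(x,y)=(1,3): 6·1+2·3=12≤16, 4·1+2·3=10≤13, objective 18.
The best lattice point is (2,2), giving 24.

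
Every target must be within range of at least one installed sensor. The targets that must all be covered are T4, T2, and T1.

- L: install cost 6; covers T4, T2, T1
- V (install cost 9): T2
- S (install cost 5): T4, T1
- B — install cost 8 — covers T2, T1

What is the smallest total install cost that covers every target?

6

L alone covers T4, T2, T1 — every target.
Total install cost: 6.
No cover costs less than 6.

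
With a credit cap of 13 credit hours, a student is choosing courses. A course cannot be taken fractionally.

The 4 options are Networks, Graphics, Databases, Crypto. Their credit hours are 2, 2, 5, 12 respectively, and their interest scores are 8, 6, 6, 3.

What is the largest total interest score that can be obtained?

20

Treat it as a binary knapsack problem.
Take Networks, Graphics, and Databases: credit hours 2 + 2 + 5 = 9 ≤ 13, interest score 8 + 6 + 6 = 20.
No other feasible combination does better.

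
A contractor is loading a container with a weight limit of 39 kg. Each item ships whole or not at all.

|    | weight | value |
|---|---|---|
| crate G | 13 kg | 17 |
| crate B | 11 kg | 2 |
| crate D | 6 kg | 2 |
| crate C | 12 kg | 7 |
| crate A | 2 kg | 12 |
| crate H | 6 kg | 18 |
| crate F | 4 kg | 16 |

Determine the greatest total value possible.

70

crate G + crate B + crate A + crate H + crate F: weight 13 + 11 + 2 + 6 + 4 = 36 ≤ 39, value 17 + 2 + 12 + 18 + 16 = 65.
crate G + crate D + crate A + crate H + crate F: weight 13 + 6 + 2 + 6 + 4 = 31 ≤ 39, value 17 + 2 + 12 + 18 + 16 = 65.
crate G + crate C + crate A + crate H + crate F: weight 13 + 12 + 2 + 6 + 4 = 37 ≤ 39, value 17 + 7 + 12 + 18 + 16 = 70.
Best is crate G, crate C, crate A, crate H, and crate F with total value 70.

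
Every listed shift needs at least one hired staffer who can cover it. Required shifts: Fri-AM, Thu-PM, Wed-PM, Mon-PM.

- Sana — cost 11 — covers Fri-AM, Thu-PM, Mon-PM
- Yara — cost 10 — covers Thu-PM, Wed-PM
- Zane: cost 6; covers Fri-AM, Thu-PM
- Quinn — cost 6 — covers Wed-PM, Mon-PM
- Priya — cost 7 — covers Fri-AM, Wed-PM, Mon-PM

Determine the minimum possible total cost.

This is an integer covering problem.
The greedy cost-per-new-shift heuristic would pick Priya and Zane for 13, but a cheaper cover exists.
Choose Zane and Quinn: together they cover Fri-AM, Thu-PM, Wed-PM, Mon-PM — every shift.
Total cost: 6 + 6 = 12.
No cover costs less than 12.

12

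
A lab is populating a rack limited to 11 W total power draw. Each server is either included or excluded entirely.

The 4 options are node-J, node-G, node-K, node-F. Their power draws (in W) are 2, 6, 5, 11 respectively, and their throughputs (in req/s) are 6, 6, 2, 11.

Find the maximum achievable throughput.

Allowing fractional choices, the relaxed optimum would be about 15.0, but servers are indivisible.
node-J + node-K: power draw 2 + 5 = 7 ≤ 11, throughput 6 + 2 = 8.
node-F: power draw 11 ≤ 11, throughput 11.
node-J + node-G: power draw 2 + 6 = 8 ≤ 11, throughput 6 + 6 = 12.
Best is node-J and node-G with total throughput 12.

12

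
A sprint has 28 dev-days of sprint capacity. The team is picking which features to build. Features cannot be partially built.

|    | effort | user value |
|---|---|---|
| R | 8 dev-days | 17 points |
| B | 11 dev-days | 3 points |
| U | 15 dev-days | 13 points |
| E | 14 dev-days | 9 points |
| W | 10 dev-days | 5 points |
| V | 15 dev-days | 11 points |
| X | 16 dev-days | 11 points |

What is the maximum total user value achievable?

30

Allowing fractional choices, the relaxed optimum would be about 33.7, but features are indivisible.
R + V: effort 8 + 15 = 23 ≤ 28, user value 17 + 11 = 28.
R + U: effort 8 + 15 = 23 ≤ 28, user value 17 + 13 = 30.
R + X: effort 8 + 16 = 24 ≤ 28, user value 17 + 11 = 28.
Best is R and U with total user value 30.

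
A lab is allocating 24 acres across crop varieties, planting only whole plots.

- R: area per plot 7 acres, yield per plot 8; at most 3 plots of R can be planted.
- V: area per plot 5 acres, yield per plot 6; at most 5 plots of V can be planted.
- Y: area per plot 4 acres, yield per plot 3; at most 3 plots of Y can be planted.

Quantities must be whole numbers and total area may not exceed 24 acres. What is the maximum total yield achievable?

28

V has the best ratio (6/5); taking only V gives at most 4×6 = 24 (stopped by the area limit).
Mixing does better — 2×R and 2×V: area 24 ≤ 24, yield 2·8 + 2·6 = 28.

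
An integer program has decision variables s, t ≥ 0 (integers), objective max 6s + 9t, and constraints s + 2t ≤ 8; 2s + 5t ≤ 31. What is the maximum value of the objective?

(s,t)=(8,0): 1·8+2·0=8≤8, 2·8+5·0=16≤31, objective 48.
(s,t)=(7,0): 1·7+2·0=7≤8, 2·7+5·0=14≤31, objective 42.
The best lattice point is (8,0), giving 48.

48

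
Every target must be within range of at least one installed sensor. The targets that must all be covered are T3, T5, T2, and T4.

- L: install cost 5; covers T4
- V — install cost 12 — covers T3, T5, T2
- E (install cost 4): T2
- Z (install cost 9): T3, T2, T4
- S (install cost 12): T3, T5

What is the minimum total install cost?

17

The greedy cost-per-new-target heuristic would pick Z and V for 21, but a cheaper cover exists.
Choose L and V: together they cover T3, T5, T2, T4 — every target.
Total install cost: 5 + 12 = 17.
No cover costs less than 17.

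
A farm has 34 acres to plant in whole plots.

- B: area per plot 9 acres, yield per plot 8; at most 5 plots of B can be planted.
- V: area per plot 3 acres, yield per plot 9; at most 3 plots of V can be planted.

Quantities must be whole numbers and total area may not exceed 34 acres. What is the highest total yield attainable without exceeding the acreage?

V has the best ratio (9/3); taking only V gives at most 3×9 = 27 (stopped by the supply cap of 3).
Mixing does better — 2×B and 3×V: area 27 ≤ 34, yield 2·8 + 3·9 = 43.

43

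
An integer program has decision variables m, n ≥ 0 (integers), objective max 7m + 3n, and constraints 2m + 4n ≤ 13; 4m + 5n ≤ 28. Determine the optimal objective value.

42

(m,n)=(6,0): 2·6+4·0=12≤13, 4·6+5·0=24≤28, objective 42.
(m,n)=(5,0): 2·5+4·0=10≤13, 4·5+5·0=20≤28, objective 35.
The best lattice point is (6,0), giving 42.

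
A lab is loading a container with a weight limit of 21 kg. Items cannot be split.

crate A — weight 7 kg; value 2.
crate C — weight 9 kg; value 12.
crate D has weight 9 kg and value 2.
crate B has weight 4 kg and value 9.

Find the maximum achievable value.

This is a 0-1 knapsack instance.
crate A + crate C + crate B: weight 7 + 9 + 4 = 20 ≤ 21, value 2 + 12 + 9 = 23.
crate C + crate B: weight 9 + 4 = 13 ≤ 21, value 12 + 9 = 21.
Best is crate A, crate C, and crate B with total value 23.

23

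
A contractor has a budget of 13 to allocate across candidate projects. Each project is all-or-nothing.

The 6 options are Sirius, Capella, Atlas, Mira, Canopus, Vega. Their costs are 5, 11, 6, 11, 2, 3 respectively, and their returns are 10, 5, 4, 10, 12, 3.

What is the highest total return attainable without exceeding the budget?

Allowing fractional choices, the relaxed optimum would be about 27.7, but projects are indivisible.
Sirius + Canopus: cost 5 + 2 = 7 ≤ 13, return 10 + 12 = 22.
Sirius + Atlas + Canopus: cost 5 + 6 + 2 = 13 ≤ 13, return 10 + 4 + 12 = 26.
Sirius + Canopus + Vega: cost 5 + 2 + 3 = 10 ≤ 13, return 10 + 12 + 3 = 25.
Best is Sirius, Atlas, and Canopus with total return 26.

26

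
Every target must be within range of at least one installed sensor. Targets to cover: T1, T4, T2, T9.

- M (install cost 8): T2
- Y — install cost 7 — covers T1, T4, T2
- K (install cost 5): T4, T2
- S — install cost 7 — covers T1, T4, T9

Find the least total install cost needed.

This is an integer covering problem.
Choose K and S: together they cover T1, T4, T2, T9 — every target.
Total install cost: 5 + 7 = 12.

12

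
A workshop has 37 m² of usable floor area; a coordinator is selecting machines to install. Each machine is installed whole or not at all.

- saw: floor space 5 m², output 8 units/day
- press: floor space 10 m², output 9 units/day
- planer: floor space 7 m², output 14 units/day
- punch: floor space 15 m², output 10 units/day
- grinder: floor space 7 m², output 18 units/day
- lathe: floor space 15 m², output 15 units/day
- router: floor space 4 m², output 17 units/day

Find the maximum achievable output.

Allowing fractional choices, the relaxed optimum would be about 71.0, but machines are indivisible.
planer + grinder + lathe + router: floor space 7 + 7 + 15 + 4 = 33 ≤ 37, output 14 + 18 + 15 + 17 = 64.
planer + punch + grinder + router: floor space 7 + 15 + 7 + 4 = 33 ≤ 37, output 14 + 10 + 18 + 17 = 59.
saw + press + planer + grinder + router: floor space 5 + 10 + 7 + 7 + 4 = 33 ≤ 37, output 8 + 9 + 14 + 18 + 17 = 66.
Best is saw, press, planer, grinder, and router with total output 66.

66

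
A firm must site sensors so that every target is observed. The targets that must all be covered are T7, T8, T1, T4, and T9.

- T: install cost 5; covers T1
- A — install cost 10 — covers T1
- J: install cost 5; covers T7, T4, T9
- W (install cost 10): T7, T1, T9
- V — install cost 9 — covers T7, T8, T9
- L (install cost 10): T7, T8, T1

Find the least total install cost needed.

15

The greedy cost-per-new-target heuristic would pick J, T, and V for 19, but a cheaper cover exists.
Choose J and L: together they cover T7, T8, T1, T4, T9 — every target.
Total install cost: 5 + 10 = 15.
No cover costs less than 15.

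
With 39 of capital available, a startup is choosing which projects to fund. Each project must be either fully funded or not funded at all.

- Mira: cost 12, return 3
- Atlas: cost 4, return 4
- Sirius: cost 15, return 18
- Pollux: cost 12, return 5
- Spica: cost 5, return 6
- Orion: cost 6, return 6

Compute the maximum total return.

Take Sirius, Pollux, Spica, and Orion: cost 15 + 12 + 5 + 6 = 38 ≤ 39, return 18 + 5 + 6 + 6 = 35.
No other feasible combination does better.

35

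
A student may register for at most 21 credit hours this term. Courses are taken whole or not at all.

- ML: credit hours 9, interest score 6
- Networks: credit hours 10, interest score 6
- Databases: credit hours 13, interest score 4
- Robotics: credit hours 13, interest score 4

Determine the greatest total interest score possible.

Take ML and Networks: credit hours 9 + 10 = 19 ≤ 21, interest score 6 + 6 = 12.
No other feasible combination does better.

12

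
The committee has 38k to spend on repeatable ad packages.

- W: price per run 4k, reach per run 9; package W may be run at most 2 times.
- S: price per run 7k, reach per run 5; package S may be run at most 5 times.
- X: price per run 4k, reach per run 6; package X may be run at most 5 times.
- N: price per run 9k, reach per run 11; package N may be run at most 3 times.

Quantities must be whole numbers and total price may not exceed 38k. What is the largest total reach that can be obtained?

59

2×W, 5×X, and 1×N: price 37 ≤ 38, reach 2·9 + 5·6 + 1·11 = 59.
2×W, 3×X, and 2×N: price 38 ≤ 38, reach 2·9 + 3·6 + 2·11 = 58.
Best is 59.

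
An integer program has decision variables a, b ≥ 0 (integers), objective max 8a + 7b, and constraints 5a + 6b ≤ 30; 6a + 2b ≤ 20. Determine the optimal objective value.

37

(a,b)=(2,3) is feasible, giving 37.
(a,b)=(1,4) is feasible, giving 36.
(a,b)=(2,2) is feasible, giving 30.
The best lattice point is (2,3), giving 37.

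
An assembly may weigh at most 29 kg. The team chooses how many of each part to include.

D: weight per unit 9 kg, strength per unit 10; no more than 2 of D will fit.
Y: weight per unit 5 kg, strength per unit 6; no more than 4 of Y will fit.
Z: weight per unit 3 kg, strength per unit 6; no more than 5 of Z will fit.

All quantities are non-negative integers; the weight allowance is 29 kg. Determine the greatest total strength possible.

46

This is a bounded integer knapsack.
Take 1×D, 1×Y, and 5×Z: weight 29 ≤ 29, strength 1·10 + 1·6 + 5·6 = 46.
Z has the best ratio (6/3) and is taken to its limit of 5; remaining capacity is filled optimally with the others.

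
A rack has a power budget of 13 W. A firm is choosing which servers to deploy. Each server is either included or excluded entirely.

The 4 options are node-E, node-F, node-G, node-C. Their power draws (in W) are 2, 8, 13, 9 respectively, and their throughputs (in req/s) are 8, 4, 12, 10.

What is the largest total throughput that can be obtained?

18

node-E + node-F: power draw 2 + 8 = 10 ≤ 13, throughput 8 + 4 = 12.
node-E + node-C: power draw 2 + 9 = 11 ≤ 13, throughput 8 + 10 = 18.
Best is node-E and node-C with total throughput 18.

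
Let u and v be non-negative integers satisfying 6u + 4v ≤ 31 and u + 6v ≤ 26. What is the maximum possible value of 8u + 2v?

Relaxing integrality, the LP optimum is 41.33 at (u,v) = (5.17, 0), which is not an integer point.
(u,v)=(5,0): 6·5+4·0=30≤31, 1·5+6·0=5≤26, objective 40.
(u,v)=(4,1): 6·4+4·1=28≤31, 1·4+6·1=10≤26, objective 34.
(u,v)=(4,0): 6·4+4·0=24≤31, 1·4+6·0=4≤26, objective 32.
The best lattice point is (5,0), giving 40.

40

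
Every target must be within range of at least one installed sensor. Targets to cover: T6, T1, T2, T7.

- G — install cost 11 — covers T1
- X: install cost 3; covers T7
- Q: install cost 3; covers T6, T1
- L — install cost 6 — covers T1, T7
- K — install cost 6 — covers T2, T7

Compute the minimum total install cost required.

This is an integer covering problem.
The greedy cost-per-new-target heuristic would pick Q, X, and K for 12, but a cheaper cover exists.
Choose Q and K: together they cover T6, T1, T2, T7 — every target.
Total install cost: 3 + 6 = 9.
No cover costs less than 9.

9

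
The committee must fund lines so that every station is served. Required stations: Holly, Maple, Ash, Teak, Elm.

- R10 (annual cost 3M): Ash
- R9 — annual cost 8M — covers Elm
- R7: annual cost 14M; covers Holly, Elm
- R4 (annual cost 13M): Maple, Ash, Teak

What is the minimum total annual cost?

The greedy cost-per-new-station heuristic would pick R10, R4, and R7 for 30, but a cheaper cover exists.
Choose R7 and R4: together they cover Holly, Maple, Ash, Teak, Elm — every station.
Total annual cost: 14 + 13 = 27.
No cover costs less than 27.

27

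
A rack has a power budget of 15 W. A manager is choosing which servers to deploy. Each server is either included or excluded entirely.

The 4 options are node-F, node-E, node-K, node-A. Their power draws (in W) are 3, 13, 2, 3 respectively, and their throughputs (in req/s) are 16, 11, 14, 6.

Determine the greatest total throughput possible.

Allowing fractional choices, the relaxed optimum would be about 41.9, but servers are indivisible.
node-F + node-K: power draw 3 + 2 = 5 ≤ 15, throughput 16 + 14 = 30.
node-E + node-K: power draw 13 + 2 = 15 ≤ 15, throughput 11 + 14 = 25.
node-F + node-K + node-A: power draw 3 + 2 + 3 = 8 ≤ 15, throughput 16 + 14 + 6 = 36.
Best is node-F, node-K, and node-A with total throughput 36.

36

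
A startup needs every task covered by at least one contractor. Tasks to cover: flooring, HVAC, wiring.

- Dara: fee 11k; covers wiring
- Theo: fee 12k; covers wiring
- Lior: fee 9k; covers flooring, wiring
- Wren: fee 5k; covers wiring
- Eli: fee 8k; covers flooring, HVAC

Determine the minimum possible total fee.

Choose Wren and Eli: together they cover flooring, HVAC, wiring — every task.
Total fee: 5 + 8 = 13.
No cover costs less than 13.

13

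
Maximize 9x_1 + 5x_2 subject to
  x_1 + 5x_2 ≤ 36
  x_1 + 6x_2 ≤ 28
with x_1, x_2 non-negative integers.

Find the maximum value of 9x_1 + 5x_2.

252

(x_1,x_2)=(28,0) is feasible, giving 252.
(x_1,x_2)=(27,0) is feasible, giving 243.
Maximum is 252 at (x_1,x_2)=(28,0).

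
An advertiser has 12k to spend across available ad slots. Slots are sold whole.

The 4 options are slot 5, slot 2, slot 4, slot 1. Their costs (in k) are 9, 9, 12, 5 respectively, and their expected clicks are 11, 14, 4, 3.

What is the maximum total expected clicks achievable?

14

slot 2: cost 9 ≤ 12, expected clicks 14.
slot 5: cost 9 ≤ 12, expected clicks 11.
Best is slot 2 with total expected clicks 14.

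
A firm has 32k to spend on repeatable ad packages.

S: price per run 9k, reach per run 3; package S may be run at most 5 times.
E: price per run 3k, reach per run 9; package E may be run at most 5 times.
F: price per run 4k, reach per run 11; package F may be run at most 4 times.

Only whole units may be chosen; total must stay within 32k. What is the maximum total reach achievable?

89

E has the best ratio (9/3); taking only E gives at most 5×9 = 45 (stopped by the supply cap of 5).
Mixing does better — 5×E and 4×F: price 31 ≤ 32, reach 5·9 + 4·11 = 89.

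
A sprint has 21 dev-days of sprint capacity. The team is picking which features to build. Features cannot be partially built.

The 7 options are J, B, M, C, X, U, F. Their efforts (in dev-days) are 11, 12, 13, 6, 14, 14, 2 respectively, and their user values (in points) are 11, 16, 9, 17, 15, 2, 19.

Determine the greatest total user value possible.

52

This is an integer program with binary decision variables.
Take B, C, and F: effort 12 + 6 + 2 = 20 ≤ 21, user value 16 + 17 + 19 = 52.
No other feasible combination does better.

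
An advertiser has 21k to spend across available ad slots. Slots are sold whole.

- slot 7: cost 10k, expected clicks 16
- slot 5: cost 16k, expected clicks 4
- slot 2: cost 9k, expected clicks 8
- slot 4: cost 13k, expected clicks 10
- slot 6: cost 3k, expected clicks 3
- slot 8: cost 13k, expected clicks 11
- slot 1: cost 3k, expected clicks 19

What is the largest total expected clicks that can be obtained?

38

Allowing fractional choices, the relaxed optimum would be about 42.4, but ad slots are indivisible.
slot 6 + slot 8 + slot 1: cost 3 + 13 + 3 = 19 ≤ 21, expected clicks 3 + 11 + 19 = 33.
slot 7 + slot 6 + slot 1: cost 10 + 3 + 3 = 16 ≤ 21, expected clicks 16 + 3 + 19 = 38.
slot 7 + slot 1: cost 10 + 3 = 13 ≤ 21, expected clicks 16 + 19 = 35.
Best is slot 7, slot 6, and slot 1 with total expected clicks 38.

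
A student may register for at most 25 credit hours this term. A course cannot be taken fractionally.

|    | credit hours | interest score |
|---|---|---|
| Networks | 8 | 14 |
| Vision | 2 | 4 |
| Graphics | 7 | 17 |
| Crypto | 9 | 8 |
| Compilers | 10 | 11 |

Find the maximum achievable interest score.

Networks + Graphics + Compilers: credit hours 8 + 7 + 10 = 25 ≤ 25, interest score 14 + 17 + 11 = 42.
Networks + Vision + Graphics: credit hours 8 + 2 + 7 = 17 ≤ 25, interest score 14 + 4 + 17 = 35.
Networks + Graphics + Crypto: credit hours 8 + 7 + 9 = 24 ≤ 25, interest score 14 + 17 + 8 = 39.
Best is Networks, Graphics, and Compilers with total interest score 42.

42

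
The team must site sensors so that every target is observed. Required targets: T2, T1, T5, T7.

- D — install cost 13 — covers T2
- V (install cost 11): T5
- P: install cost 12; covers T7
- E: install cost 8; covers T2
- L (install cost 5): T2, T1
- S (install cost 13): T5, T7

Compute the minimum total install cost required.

18

Choose L and S: together they cover T2, T1, T5, T7 — every target.
Total install cost: 5 + 13 = 18.
No cover costs less than 18.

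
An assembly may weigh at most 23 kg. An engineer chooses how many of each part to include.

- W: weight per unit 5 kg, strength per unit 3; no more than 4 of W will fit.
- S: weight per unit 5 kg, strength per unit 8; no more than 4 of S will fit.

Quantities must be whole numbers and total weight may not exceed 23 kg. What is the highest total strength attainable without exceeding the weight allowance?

This is a bounded integer knapsack.
1×W and 3×S: weight 20 ≤ 23, strength 1·3 + 3·8 = 27.
4×S: weight 20 ≤ 23, strength 4·8 = 32.
Best is 32.

32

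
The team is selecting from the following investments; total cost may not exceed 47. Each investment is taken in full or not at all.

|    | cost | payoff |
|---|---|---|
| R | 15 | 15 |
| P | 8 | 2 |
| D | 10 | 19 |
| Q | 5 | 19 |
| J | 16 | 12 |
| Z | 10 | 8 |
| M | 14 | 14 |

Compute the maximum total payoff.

Take R, D, Q, and M: cost 15 + 10 + 5 + 14 = 44 ≤ 47, payoff 15 + 19 + 19 + 14 = 67.
No other feasible combination does better.

67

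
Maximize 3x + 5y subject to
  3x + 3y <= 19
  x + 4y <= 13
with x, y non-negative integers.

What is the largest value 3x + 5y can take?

The continuous relaxation peaks at (4.11, 2.22) with value 23.44; rounding to a feasible lattice point costs some objective.
(x,y)=(4,2): 3·4+3·2=18≤19, 1·4+4·2=12≤13, objective 22.
(x,y)=(5,1): 3·5+3·1=18≤19, 1·5+4·1=9≤13, objective 20.
The best lattice point is (4,2), giving 22.

22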